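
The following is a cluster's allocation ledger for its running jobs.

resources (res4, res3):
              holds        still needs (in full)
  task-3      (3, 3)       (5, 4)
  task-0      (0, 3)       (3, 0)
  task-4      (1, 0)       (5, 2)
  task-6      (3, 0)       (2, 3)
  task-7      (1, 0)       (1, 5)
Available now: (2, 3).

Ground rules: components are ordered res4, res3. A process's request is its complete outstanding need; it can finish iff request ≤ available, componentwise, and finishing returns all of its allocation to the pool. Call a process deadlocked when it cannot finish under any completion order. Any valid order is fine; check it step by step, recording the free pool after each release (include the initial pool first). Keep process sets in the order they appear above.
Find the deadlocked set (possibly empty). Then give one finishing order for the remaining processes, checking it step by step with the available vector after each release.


The deadlocked set is empty.
Key observation: task-6 can run right away; the returned allocation unlocks the remaining processes in turn.
A valid finishing order for the others: task-6, task-0, task-4, task-3, task-7. Verifying each step:
  pool = (2, 3)
  task-6 needs (2, 3) <= (2, 3) -> finishes; pool += (3, 0) = (5, 3)
  task-0 needs (3, 0) <= (5, 3) -> finishes; pool += (0, 3) = (5, 6)
  task-4 needs (5, 2) <= (5, 6) -> finishes; pool += (1, 0) = (6, 6)
  task-3 needs (5, 4) <= (6, 6) -> finishes; pool += (3, 3) = (9, 9)
  task-7 needs (1, 5) <= (9, 9) -> finishes; pool += (1, 0) = (10, 9)


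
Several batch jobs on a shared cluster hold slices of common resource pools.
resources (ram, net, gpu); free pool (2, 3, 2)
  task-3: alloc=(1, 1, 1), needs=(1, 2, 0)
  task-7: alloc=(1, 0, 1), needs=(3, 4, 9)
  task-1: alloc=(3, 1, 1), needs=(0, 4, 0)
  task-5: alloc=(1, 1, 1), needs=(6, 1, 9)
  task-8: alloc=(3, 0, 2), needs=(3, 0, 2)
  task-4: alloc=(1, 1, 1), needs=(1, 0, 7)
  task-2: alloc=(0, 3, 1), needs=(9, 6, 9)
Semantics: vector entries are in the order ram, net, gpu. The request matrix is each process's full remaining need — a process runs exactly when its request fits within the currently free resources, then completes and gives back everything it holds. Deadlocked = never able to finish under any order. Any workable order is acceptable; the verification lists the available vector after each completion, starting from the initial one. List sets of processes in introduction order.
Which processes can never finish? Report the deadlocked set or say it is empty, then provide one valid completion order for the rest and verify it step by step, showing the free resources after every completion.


Deadlocked set: task-7, task-5, task-4 and task-2.
Key observation: gpu is the bottleneck — with task-3, task-8, task-1 done the pool holds (9, 5, 6), short of every remaining need.
One completion order for the rest: task-3, task-8, task-1. Step-by-step check:
  pool = (2, 3, 2)
  run task-3 (needs (1, 2, 0), free (2, 3, 2)); after release of (1, 1, 1) the pool is (3, 4, 3)
  run task-8 (needs (3, 0, 2), free (3, 4, 3)); after release of (3, 0, 2) the pool is (6, 4, 5)
  run task-1 (needs (0, 4, 0), free (6, 4, 5)); after release of (3, 1, 1) the pool is (9, 5, 6)
None of the blocked processes ever fits:
  task-7 cannot run: need (3, 4, 9) vs free (9, 5, 6) (insufficient gpu)
  task-5 cannot run: need (6, 1, 9) vs free (9, 5, 6) (insufficient gpu)
  task-4 cannot run: need (1, 0, 7) vs free (9, 5, 6) (insufficient gpu)
  task-2 cannot run: need (9, 6, 9) vs free (9, 5, 6) (insufficient net and gpu)


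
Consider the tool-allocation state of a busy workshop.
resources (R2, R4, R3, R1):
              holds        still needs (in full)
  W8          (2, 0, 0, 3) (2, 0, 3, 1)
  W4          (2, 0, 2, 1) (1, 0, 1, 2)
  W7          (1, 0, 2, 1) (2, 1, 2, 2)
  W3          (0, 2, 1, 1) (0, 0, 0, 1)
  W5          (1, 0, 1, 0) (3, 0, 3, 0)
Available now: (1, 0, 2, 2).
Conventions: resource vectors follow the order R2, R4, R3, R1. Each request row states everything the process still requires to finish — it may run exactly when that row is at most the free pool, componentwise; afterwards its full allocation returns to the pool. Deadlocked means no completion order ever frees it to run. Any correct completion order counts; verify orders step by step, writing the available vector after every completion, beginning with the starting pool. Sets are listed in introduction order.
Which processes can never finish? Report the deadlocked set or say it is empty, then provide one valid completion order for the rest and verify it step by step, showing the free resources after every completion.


Nothing here is deadlocked.
Key observation: no deadlock: W4 fits now, and the freed resources carry the rest through.
The rest can finish in the order W4, W3, W7, W8, W5. Step-by-step check:
  pool = (1, 0, 2, 2)
  run W4 (needs (1, 0, 1, 2), free (1, 0, 2, 2)); after release of (2, 0, 2, 1) the pool is (3, 0, 4, 3)
  run W3 (needs (0, 0, 0, 1), free (3, 0, 4, 3)); after release of (0, 2, 1, 1) the pool is (3, 2, 5, 4)
  run W7 (needs (2, 1, 2, 2), free (3, 2, 5, 4)); after release of (1, 0, 2, 1) the pool is (4, 2, 7, 5)
  run W8 (needs (2, 0, 3, 1), free (4, 2, 7, 5)); after release of (2, 0, 0, 3) the pool is (6, 2, 7, 8)
  run W5 (needs (3, 0, 3, 0), free (6, 2, 7, 8)); after release of (1, 0, 1, 0) the pool is (7, 2, 8, 8)


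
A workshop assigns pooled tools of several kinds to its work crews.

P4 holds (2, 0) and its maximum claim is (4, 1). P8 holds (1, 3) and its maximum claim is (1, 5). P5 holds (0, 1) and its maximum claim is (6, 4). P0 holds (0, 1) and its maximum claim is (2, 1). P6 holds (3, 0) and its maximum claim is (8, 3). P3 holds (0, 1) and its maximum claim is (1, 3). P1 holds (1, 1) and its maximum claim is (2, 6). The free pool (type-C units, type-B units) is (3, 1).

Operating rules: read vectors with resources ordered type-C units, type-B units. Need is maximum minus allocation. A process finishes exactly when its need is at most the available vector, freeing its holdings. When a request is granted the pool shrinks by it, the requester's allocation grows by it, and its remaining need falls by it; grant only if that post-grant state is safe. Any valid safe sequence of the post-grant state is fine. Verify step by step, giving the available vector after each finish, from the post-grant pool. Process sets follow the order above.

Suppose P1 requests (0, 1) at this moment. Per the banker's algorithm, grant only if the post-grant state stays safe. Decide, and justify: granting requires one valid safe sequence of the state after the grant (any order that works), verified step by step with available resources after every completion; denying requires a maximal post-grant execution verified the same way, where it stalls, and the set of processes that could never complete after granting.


DENY: after the grant no complete ordering would exist.
Key observation: after P0, P4 complete, (5, 1) is the best the pool ever gets, yet each leftover process wants more type-B units.
Pretend the grant happened; the run P0, P4 goes as far as possible. Check, step by step:
  pool = (3, 0)
  run P0 (needs (2, 0), free (3, 0)); after release of (0, 1) the pool is (3, 1)
  run P4 (needs (2, 1), free (3, 1)); after release of (2, 0) the pool is (5, 1)
  blocked: P8 wants (0, 2), pool (5, 1) — not enough type-B units
  blocked: P5 wants (6, 3), pool (5, 1) — not enough type-C units and type-B units
  blocked: P6 wants (5, 3), pool (5, 1) — not enough type-B units
  blocked: P3 wants (1, 2), pool (5, 1) — not enough type-B units
  blocked: P1 wants (1, 4), pool (5, 1) — not enough type-B units
Had the request been granted, P8, P5, P6, P3 and P1 could never finish.


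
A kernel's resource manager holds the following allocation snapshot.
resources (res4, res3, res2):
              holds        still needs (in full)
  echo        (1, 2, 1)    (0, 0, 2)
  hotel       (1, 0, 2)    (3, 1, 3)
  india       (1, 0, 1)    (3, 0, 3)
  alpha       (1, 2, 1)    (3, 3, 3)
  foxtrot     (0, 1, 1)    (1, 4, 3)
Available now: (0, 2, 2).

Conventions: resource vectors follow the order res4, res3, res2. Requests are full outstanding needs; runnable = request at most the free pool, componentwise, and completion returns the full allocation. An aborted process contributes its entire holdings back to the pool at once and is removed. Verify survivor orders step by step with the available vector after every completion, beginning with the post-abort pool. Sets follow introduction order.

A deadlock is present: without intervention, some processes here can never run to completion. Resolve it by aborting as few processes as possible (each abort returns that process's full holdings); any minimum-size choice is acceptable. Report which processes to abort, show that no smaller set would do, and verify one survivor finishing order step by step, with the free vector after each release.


Minimum abort set: hotel and alpha.
Key observation: india was stuck for good until hotel and alpha gave back (2, 2, 3); in the order shown it finishes at step 3.
Minimality, checking each single-abort alternative: echo alone leaves hotel blocked (short on res4); hotel alone leaves india blocked (short on res4); india alone leaves hotel blocked (short on res4); alpha alone leaves hotel blocked (short on res4); foxtrot alone leaves hotel blocked (short on res4).
One survivor order: foxtrot, echo, india. Check, step by step (post-abort pool first):
  pool = (2, 4, 5)
  foxtrot: need (1, 4, 3) fits (2, 4, 5); releases (0, 1, 1), pool now (2, 5, 6)
  echo: need (0, 0, 2) fits (2, 5, 6); releases (1, 2, 1), pool now (3, 7, 7)
  india: need (3, 0, 3) fits (3, 7, 7); releases (1, 0, 1), pool now (4, 7, 8)


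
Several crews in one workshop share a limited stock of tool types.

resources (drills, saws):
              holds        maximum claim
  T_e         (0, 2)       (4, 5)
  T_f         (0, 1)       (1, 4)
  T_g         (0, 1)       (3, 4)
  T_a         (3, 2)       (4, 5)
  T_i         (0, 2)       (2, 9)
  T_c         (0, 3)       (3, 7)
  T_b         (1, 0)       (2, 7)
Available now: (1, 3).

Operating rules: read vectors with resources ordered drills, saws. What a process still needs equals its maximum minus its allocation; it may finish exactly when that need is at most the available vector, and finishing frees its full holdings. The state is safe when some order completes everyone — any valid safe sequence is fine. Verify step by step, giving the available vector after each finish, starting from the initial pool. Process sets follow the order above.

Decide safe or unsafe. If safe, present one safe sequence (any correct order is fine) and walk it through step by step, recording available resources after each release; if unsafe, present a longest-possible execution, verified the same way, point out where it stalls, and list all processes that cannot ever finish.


SAFE, for example via the order T_a, T_g, T_e, T_c, T_f, T_b, T_i.
Key observation: T_a is the earliest step where a requested resource binds exactly: need (1, 3), pool (1, 3) at its turn.
Check, step by step:
  pool = (1, 3)
  T_a: need (1, 3) fits (1, 3); releases (3, 2), pool now (4, 5)
  T_g: need (3, 3) fits (4, 5); releases (0, 1), pool now (4, 6)
  T_e: need (4, 3) fits (4, 6); releases (0, 2), pool now (4, 8)
  T_c: need (3, 4) fits (4, 8); releases (0, 3), pool now (4, 11)
  T_f: need (1, 3) fits (4, 11); releases (0, 1), pool now (4, 12)
  T_b: need (1, 7) fits (4, 12); releases (1, 0), pool now (5, 12)
  T_i: need (2, 7) fits (5, 12); releases (0, 2), pool now (5, 14)


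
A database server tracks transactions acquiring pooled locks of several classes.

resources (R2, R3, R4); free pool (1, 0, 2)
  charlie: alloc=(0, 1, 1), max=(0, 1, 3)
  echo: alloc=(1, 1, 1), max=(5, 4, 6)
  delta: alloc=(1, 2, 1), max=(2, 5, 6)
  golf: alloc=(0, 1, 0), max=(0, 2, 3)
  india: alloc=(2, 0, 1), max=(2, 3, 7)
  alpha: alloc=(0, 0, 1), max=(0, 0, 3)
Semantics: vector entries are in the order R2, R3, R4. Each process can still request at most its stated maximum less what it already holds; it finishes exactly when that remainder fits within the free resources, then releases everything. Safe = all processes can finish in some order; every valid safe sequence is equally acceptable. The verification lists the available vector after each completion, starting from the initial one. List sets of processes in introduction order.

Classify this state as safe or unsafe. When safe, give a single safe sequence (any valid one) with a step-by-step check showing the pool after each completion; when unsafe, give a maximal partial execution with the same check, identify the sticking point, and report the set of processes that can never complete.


The state is UNSAFE.
Key observation: charlie, alpha, golf can finish, but then (1, 2, 4) is all there is, and the blocked group's R3 demands exceed it.
The run charlie, alpha, golf cannot be extended any further. Verifying each step:
  pool = (1, 0, 2)
  run charlie (needs (0, 0, 2), free (1, 0, 2)); after release of (0, 1, 1) the pool is (1, 1, 3)
  run alpha (needs (0, 0, 2), free (1, 1, 3)); after release of (0, 0, 1) the pool is (1, 1, 4)
  run golf (needs (0, 1, 3), free (1, 1, 4)); after release of (0, 1, 0) the pool is (1, 2, 4)
  echo still needs (4, 3, 5) but only (1, 2, 4) is free — short on R2, R3 and R4
  delta still needs (1, 3, 5) but only (1, 2, 4) is free — short on R3 and R4
  india still needs (0, 3, 6) but only (1, 2, 4) is free — short on R3 and R4
Permanently blocked: echo, delta and india.


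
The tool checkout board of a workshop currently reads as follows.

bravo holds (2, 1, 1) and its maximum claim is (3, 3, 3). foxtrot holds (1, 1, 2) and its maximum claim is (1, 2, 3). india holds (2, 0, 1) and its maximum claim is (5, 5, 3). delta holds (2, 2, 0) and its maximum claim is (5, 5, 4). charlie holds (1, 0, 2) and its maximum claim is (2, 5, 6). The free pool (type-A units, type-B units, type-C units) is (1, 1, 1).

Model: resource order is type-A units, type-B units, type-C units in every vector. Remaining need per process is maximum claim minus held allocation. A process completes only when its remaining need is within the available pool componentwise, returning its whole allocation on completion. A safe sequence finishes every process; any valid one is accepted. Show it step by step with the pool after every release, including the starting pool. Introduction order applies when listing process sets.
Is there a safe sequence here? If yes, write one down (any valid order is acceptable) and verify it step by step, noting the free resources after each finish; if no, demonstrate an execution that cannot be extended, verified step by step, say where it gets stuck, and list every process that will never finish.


SAFE. One safe sequence: foxtrot, bravo, delta, india, charlie.
Key observation: foxtrot marks the first exact bind of the order: its need (0, 1, 1) fits the free (1, 1, 1) with zero slack on a requested resource.
Walking it through:
  pool = (1, 1, 1)
  run foxtrot (needs (0, 1, 1), free (1, 1, 1)); after release of (1, 1, 2) the pool is (2, 2, 3)
  run bravo (needs (1, 2, 2), free (2, 2, 3)); after release of (2, 1, 1) the pool is (4, 3, 4)
  run delta (needs (3, 3, 4), free (4, 3, 4)); after release of (2, 2, 0) the pool is (6, 5, 4)
  run india (needs (3, 5, 2), free (6, 5, 4)); after release of (2, 0, 1) the pool is (8, 5, 5)
  run charlie (needs (1, 5, 4), free (8, 5, 5)); after release of (1, 0, 2) the pool is (9, 5, 7)


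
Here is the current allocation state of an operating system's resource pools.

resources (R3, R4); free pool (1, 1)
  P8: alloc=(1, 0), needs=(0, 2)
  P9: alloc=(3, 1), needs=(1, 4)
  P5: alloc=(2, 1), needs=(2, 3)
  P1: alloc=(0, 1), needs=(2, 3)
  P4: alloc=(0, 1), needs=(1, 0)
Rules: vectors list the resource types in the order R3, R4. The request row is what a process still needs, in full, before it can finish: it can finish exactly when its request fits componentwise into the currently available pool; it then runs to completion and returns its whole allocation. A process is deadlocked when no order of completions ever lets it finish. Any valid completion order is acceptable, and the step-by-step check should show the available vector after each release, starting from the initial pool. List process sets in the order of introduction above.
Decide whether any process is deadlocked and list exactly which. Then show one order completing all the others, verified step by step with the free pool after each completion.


Deadlocked set: P9, P5 and P1.
Key observation: the pool after P4, P8 is (2, 2); every surviving request exceeds it in R4, so progress ends there.
The rest can finish in the order P4, P8. Check, step by step:
  pool = (1, 1)
  P4: need (1, 0) fits (1, 1); releases (0, 1), pool now (1, 2)
  P8: need (0, 2) fits (1, 2); releases (1, 0), pool now (2, 2)
The stuck group stays short no matter what:
  blocked: P9 wants (1, 4), pool (2, 2) — not enough R4
  blocked: P5 wants (2, 3), pool (2, 2) — not enough R4
  blocked: P1 wants (2, 3), pool (2, 2) — not enough R4


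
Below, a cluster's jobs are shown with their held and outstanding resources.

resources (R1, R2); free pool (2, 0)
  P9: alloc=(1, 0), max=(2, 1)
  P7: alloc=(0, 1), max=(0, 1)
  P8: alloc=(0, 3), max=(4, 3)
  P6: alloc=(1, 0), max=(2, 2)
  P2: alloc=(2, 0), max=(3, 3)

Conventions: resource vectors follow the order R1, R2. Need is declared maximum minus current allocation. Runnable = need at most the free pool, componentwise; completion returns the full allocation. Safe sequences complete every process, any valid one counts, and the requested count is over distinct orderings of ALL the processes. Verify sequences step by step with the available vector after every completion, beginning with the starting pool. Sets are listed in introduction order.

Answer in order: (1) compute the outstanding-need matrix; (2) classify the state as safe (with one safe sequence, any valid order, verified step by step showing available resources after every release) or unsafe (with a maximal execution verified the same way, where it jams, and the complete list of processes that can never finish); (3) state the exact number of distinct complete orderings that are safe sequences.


(1) Outstanding need per process (order R1, R2):
  P9: (1, 1)
  P7: (0, 0)
  P8: (4, 0)
  P6: (1, 2)
  P2: (1, 3)
(2) UNSAFE — no complete ordering exists.
Key observation: after P7, P9 the pool peaks at (3, 1), and each blocked process is short somewhere: P8 on R1; P6 on R2; P2 on R2.
Going as far as possible: P7, P9; after that, nothing fits. Walking it through:
  pool = (2, 0)
  P7 needs (0, 0) <= (2, 0) -> finishes; pool += (0, 1) = (2, 1)
  P9 needs (1, 1) <= (2, 1) -> finishes; pool += (1, 0) = (3, 1)
  P8 still needs (4, 0) but only (3, 1) is free — short on R1
  P6 still needs (1, 2) but only (3, 1) is free — short on R2
  P2 still needs (1, 3) but only (3, 1) is free — short on R2
Processes that can never finish: P8, P6 and P2.
(3) Exactly 0 of the possible complete orderings are safe sequences.


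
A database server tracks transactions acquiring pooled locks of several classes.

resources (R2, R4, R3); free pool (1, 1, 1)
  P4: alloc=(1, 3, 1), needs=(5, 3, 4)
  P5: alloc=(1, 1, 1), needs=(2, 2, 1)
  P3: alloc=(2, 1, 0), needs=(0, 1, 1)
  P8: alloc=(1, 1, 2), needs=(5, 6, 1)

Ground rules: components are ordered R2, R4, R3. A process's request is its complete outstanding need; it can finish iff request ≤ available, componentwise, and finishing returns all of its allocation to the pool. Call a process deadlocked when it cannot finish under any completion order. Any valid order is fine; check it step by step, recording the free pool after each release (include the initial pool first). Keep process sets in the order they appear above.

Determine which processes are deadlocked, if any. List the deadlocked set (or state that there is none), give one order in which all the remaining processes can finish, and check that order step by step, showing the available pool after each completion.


Deadlocked: P4 and P8.
Key observation: the wall is R2: completing P3, P5 brings the pool only to (4, 3, 2), and all the rest need more.
The rest can finish in the order P3, P5. Walking it through:
  pool = (1, 1, 1)
  P3: need (0, 1, 1) fits (1, 1, 1); releases (2, 1, 0), pool now (3, 2, 1)
  P5: need (2, 2, 1) fits (3, 2, 1); releases (1, 1, 1), pool now (4, 3, 2)
The stuck group stays short no matter what:
  P4 still needs (5, 3, 4) but only (4, 3, 2) is free — short on R2 and R3
  P8 still needs (5, 6, 1) but only (4, 3, 2) is free — short on R2 and R4


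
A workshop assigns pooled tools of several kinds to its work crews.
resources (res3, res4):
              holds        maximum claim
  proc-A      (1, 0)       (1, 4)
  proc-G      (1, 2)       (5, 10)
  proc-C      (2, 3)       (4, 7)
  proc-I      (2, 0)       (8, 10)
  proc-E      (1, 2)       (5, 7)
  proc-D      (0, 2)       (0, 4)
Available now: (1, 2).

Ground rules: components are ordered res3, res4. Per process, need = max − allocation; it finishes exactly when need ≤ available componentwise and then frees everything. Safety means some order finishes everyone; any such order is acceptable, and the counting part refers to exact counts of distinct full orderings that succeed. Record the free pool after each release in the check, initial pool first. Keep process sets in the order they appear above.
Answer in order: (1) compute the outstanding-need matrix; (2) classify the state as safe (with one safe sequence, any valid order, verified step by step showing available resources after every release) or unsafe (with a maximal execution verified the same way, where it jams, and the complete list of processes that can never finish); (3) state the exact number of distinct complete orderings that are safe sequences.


(1) Remaining need (order res3, res4):
  proc-A: (0, 4)
  proc-G: (4, 8)
  proc-C: (2, 4)
  proc-I: (6, 10)
  proc-E: (4, 5)
  proc-D: (0, 2)
(2) SAFE — a valid safe sequence is proc-D, proc-A, proc-C, proc-E, proc-G, proc-I.
Key observation: proc-D is the earliest step where a requested resource binds exactly: need (0, 2), pool (1, 2) at its turn.
Check, step by step:
  pool = (1, 2)
  proc-D: need (0, 2) fits (1, 2); releases (0, 2), pool now (1, 4)
  proc-A: need (0, 4) fits (1, 4); releases (1, 0), pool now (2, 4)
  proc-C: need (2, 4) fits (2, 4); releases (2, 3), pool now (4, 7)
  proc-E: need (4, 5) fits (4, 7); releases (1, 2), pool now (5, 9)
  proc-G: need (4, 8) fits (5, 9); releases (1, 2), pool now (6, 11)
  proc-I: need (6, 10) fits (6, 11); releases (2, 0), pool now (8, 11)
(3) Exactly 1 of the possible complete orderings is a safe sequence.


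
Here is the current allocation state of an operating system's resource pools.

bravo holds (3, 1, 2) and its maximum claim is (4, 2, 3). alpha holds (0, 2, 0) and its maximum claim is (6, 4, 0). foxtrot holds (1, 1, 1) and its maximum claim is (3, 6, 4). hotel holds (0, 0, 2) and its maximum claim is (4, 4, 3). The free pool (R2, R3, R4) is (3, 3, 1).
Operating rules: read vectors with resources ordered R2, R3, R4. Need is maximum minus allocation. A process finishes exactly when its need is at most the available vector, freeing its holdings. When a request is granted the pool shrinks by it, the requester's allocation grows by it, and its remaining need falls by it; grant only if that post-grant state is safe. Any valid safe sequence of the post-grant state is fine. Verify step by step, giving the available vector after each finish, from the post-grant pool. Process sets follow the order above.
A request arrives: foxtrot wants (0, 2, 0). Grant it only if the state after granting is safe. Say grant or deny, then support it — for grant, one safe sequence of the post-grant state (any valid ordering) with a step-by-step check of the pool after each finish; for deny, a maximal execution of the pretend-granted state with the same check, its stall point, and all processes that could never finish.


GRANT: granting preserves safety; a valid post-grant sequence is bravo, alpha, foxtrot, hotel.
Key observation: post-grant, (3, 1, 1) remains, and an order beginning with bravo completes everyone.
Step-by-step check of the post-grant state:
  pool = (3, 1, 1)
  bravo: need (1, 1, 1) fits (3, 1, 1); releases (3, 1, 2), pool now (6, 2, 3)
  alpha: need (6, 2, 0) fits (6, 2, 3); releases (0, 2, 0), pool now (6, 4, 3)
  foxtrot: need (2, 3, 3) fits (6, 4, 3); releases (1, 3, 1), pool now (7, 7, 4)
  hotel: need (4, 4, 1) fits (7, 7, 4); releases (0, 0, 2), pool now (7, 7, 6)


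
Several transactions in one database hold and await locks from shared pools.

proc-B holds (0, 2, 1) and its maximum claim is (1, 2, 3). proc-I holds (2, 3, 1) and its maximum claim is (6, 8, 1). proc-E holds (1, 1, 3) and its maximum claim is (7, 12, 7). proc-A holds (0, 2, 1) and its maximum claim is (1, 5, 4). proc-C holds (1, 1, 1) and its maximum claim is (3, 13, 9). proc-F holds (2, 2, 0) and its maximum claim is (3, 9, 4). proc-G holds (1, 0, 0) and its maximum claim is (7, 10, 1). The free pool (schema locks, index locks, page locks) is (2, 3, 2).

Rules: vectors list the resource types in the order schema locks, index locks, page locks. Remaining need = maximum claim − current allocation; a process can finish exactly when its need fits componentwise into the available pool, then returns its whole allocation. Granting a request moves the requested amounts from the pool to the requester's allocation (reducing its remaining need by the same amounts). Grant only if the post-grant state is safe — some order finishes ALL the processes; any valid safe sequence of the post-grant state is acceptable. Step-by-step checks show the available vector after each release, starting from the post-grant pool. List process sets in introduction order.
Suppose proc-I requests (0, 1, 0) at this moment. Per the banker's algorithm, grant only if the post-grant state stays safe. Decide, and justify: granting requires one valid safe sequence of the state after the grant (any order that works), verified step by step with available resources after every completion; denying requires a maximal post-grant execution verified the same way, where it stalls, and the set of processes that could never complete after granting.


DENY: after the grant no complete ordering would exist.
Key observation: after proc-B, proc-A the pool peaks at (2, 6, 4), and each blocked process is short somewhere: proc-I on schema locks; proc-E on schema locks, index locks; proc-C on index locks, page locks; proc-F on index locks; proc-G on schema locks, index locks.
Pretend the grant happened; the run proc-B, proc-A goes as far as possible. Verifying each step:
  pool = (2, 2, 2)
  proc-B needs (1, 0, 2) <= (2, 2, 2) -> finishes; pool += (0, 2, 1) = (2, 4, 3)
  proc-A needs (1, 3, 3) <= (2, 4, 3) -> finishes; pool += (0, 2, 1) = (2, 6, 4)
  proc-I cannot run: need (4, 4, 0) vs free (2, 6, 4) (insufficient schema locks)
  proc-E cannot run: need (6, 11, 4) vs free (2, 6, 4) (insufficient schema locks and index locks)
  proc-C cannot run: need (2, 12, 8) vs free (2, 6, 4) (insufficient index locks and page locks)
  proc-F cannot run: need (1, 7, 4) vs free (2, 6, 4) (insufficient index locks)
  proc-G cannot run: need (6, 10, 1) vs free (2, 6, 4) (insufficient schema locks and index locks)
Had the request been granted, proc-I, proc-E, proc-C, proc-F and proc-G could never finish.


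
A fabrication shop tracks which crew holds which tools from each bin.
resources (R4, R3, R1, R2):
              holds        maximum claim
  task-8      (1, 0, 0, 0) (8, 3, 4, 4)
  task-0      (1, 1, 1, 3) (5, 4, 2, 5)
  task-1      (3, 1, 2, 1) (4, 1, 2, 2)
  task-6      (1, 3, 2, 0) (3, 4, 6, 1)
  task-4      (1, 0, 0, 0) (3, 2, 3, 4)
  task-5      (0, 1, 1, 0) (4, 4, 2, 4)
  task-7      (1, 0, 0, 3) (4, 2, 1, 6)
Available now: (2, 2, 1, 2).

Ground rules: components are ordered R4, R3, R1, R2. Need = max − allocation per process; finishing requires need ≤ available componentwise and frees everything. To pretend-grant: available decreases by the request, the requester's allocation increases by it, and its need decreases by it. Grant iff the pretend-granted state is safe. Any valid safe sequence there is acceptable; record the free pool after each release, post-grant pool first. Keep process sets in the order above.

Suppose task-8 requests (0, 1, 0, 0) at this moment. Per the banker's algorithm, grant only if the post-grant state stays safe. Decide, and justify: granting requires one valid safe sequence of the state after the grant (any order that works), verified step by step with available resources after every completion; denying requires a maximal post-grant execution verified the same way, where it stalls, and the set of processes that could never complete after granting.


DENY: after the grant no complete ordering would exist.
Key observation: after task-1, task-7, task-4 the pool peaks at (7, 2, 3, 6), and each blocked process is short somewhere: task-8 on R1; task-0 on R3; task-6 on R1; task-5 on R3.
After a pretend grant, a maximal execution: task-1, task-7, task-4 — then nothing else fits. Walking it through:
  pool = (2, 1, 1, 2)
  task-1: need (1, 0, 0, 1) fits (2, 1, 1, 2); releases (3, 1, 2, 1), pool now (5, 2, 3, 3)
  task-7: need (3, 2, 1, 3) fits (5, 2, 3, 3); releases (1, 0, 0, 3), pool now (6, 2, 3, 6)
  task-4: need (2, 2, 3, 4) fits (6, 2, 3, 6); releases (1, 0, 0, 0), pool now (7, 2, 3, 6)
  task-8 cannot run: need (7, 2, 4, 4) vs free (7, 2, 3, 6) (insufficient R1)
  task-0 cannot run: need (4, 3, 1, 2) vs free (7, 2, 3, 6) (insufficient R3)
  task-6 cannot run: need (2, 1, 4, 1) vs free (7, 2, 3, 6) (insufficient R1)
  task-5 cannot run: need (4, 3, 1, 4) vs free (7, 2, 3, 6) (insufficient R3)
Post-grant, the permanently blocked set is task-8, task-0, task-6 and task-5.


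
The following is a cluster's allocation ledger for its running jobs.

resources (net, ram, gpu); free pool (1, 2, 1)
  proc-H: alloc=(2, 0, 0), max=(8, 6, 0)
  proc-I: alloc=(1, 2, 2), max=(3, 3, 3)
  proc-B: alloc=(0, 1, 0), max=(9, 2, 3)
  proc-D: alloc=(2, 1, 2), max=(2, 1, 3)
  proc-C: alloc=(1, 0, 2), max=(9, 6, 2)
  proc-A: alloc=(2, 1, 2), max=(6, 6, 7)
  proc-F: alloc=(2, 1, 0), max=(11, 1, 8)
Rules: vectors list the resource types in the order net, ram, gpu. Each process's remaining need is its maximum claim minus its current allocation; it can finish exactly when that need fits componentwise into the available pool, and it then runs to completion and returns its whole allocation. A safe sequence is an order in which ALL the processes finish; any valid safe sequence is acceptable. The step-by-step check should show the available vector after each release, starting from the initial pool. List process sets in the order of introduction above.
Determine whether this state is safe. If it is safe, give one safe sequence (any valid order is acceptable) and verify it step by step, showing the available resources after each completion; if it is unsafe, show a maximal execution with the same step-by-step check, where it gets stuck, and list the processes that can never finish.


SAFE. One safe sequence: proc-D, proc-I, proc-A, proc-H, proc-C, proc-F, proc-B.
Key observation: at proc-D the run first touches a limit — (0, 0, 1) against (1, 2, 1), exact on a resource it actually requests.
Step-by-step check:
  pool = (1, 2, 1)
  proc-D needs (0, 0, 1) <= (1, 2, 1) -> finishes; pool += (2, 1, 2) = (3, 3, 3)
  proc-I needs (2, 1, 1) <= (3, 3, 3) -> finishes; pool += (1, 2, 2) = (4, 5, 5)
  proc-A needs (4, 5, 5) <= (4, 5, 5) -> finishes; pool += (2, 1, 2) = (6, 6, 7)
  proc-H needs (6, 6, 0) <= (6, 6, 7) -> finishes; pool += (2, 0, 0) = (8, 6, 7)
  proc-C needs (8, 6, 0) <= (8, 6, 7) -> finishes; pool += (1, 0, 2) = (9, 6, 9)
  proc-F needs (9, 0, 8) <= (9, 6, 9) -> finishes; pool += (2, 1, 0) = (11, 7, 9)
  proc-B needs (9, 1, 3) <= (11, 7, 9) -> finishes; pool += (0, 1, 0) = (11, 8, 9)


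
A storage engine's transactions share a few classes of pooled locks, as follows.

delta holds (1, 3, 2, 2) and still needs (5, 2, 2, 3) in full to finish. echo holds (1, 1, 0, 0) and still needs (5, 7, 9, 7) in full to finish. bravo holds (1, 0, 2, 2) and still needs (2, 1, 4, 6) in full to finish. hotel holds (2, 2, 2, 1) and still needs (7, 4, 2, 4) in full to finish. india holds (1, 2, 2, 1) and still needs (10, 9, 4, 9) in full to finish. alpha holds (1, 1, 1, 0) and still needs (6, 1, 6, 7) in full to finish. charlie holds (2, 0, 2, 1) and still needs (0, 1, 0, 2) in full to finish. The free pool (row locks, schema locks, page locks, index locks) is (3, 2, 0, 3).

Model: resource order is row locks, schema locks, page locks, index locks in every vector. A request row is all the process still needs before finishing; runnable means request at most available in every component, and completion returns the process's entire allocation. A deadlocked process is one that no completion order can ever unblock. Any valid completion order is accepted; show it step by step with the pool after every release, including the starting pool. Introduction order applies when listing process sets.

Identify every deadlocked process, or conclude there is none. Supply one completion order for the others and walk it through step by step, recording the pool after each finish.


No process is deadlocked.
Key observation: the pool covers charlie at once, and every later process fits after earlier releases.
The rest can finish in the order charlie, delta, bravo, alpha, hotel, echo, india. Step-by-step check:
  pool = (3, 2, 0, 3)
  run charlie (needs (0, 1, 0, 2), free (3, 2, 0, 3)); after release of (2, 0, 2, 1) the pool is (5, 2, 2, 4)
  run delta (needs (5, 2, 2, 3), free (5, 2, 2, 4)); after release of (1, 3, 2, 2) the pool is (6, 5, 4, 6)
  run bravo (needs (2, 1, 4, 6), free (6, 5, 4, 6)); after release of (1, 0, 2, 2) the pool is (7, 5, 6, 8)
  run alpha (needs (6, 1, 6, 7), free (7, 5, 6, 8)); after release of (1, 1, 1, 0) the pool is (8, 6, 7, 8)
  run hotel (needs (7, 4, 2, 4), free (8, 6, 7, 8)); after release of (2, 2, 2, 1) the pool is (10, 8, 9, 9)
  run echo (needs (5, 7, 9, 7), free (10, 8, 9, 9)); after release of (1, 1, 0, 0) the pool is (11, 9, 9, 9)
  run india (needs (10, 9, 4, 9), free (11, 9, 9, 9)); after release of (1, 2, 2, 1) the pool is (12, 11, 11, 10)


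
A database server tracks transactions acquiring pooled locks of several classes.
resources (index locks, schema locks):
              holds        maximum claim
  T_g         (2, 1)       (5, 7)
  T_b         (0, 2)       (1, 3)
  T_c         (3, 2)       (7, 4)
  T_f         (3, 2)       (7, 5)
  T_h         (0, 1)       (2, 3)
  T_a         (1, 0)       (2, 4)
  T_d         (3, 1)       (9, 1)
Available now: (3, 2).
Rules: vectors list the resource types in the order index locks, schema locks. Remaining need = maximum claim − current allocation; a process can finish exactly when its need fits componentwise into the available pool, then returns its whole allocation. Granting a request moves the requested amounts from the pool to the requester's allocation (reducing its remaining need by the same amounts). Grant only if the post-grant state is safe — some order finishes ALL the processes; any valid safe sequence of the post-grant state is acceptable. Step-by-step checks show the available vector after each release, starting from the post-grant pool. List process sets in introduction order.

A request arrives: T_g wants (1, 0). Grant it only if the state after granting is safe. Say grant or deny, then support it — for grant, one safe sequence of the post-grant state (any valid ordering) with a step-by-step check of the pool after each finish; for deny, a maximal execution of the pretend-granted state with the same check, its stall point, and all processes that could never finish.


DENY — the pretend-granted state is unsafe.
Key observation: after T_b, T_a, T_h the pool peaks at (3, 5), and each blocked process is short somewhere: T_g on schema locks; T_c on index locks; T_f on index locks; T_d on index locks.
Pretend the grant happened; the run T_b, T_a, T_h goes as far as possible. Verifying each step:
  pool = (2, 2)
  run T_b (needs (1, 1), free (2, 2)); after release of (0, 2) the pool is (2, 4)
  run T_a (needs (1, 4), free (2, 4)); after release of (1, 0) the pool is (3, 4)
  run T_h (needs (2, 2), free (3, 4)); after release of (0, 1) the pool is (3, 5)
  T_g cannot run: need (2, 6) vs free (3, 5) (insufficient schema locks)
  T_c cannot run: need (4, 2) vs free (3, 5) (insufficient index locks)
  T_f cannot run: need (4, 3) vs free (3, 5) (insufficient index locks)
  T_d cannot run: need (6, 0) vs free (3, 5) (insufficient index locks)
Had the request been granted, T_g, T_c, T_f and T_d could never finish.


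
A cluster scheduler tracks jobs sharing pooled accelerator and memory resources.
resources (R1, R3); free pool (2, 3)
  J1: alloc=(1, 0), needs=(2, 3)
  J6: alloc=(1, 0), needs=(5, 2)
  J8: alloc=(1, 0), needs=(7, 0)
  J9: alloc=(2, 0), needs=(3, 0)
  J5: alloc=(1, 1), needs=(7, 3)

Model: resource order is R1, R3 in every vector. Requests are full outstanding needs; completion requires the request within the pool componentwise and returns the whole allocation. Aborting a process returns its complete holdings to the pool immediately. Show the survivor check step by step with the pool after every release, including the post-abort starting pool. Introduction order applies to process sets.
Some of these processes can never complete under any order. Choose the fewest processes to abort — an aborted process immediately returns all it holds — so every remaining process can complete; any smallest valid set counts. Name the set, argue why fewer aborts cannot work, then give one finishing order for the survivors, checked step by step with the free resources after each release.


Abort J5.
Key observation: before aborting J5, J8 was permanently blocked — no order could ever run it; afterwards it completes at step 4.
Minimality: the empty abort set fails — the state is deadlocked as it stands.
The survivors complete as J9, J6, J1, J8. Walking it through (starting from the post-abort pool):
  pool = (3, 4)
  run J9 (needs (3, 0), free (3, 4)); after release of (2, 0) the pool is (5, 4)
  run J6 (needs (5, 2), free (5, 4)); after release of (1, 0) the pool is (6, 4)
  run J1 (needs (2, 3), free (6, 4)); after release of (1, 0) the pool is (7, 4)
  run J8 (needs (7, 0), free (7, 4)); after release of (1, 0) the pool is (8, 4)


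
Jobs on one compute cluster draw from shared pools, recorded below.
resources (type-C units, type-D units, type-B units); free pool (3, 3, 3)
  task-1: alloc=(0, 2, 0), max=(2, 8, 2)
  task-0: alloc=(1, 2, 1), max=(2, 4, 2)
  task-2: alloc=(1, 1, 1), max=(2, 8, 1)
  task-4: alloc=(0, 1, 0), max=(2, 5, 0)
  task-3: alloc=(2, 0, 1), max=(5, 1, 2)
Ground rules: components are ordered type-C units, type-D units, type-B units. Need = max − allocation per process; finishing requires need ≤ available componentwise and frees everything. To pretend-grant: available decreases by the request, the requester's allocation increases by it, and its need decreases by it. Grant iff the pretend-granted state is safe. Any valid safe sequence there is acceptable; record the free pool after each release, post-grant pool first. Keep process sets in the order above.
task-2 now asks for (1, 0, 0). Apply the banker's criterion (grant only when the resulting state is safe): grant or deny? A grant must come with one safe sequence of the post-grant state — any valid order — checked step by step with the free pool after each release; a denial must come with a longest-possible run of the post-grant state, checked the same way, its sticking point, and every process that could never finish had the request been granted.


GRANT: granting preserves safety; a valid post-grant sequence is task-0, task-4, task-1, task-3, task-2.
Key observation: (2, 3, 3) free after granting still covers task-0 first, and each release covers the next.
Check on the post-grant state, step by step:
  pool = (2, 3, 3)
  task-0: need (1, 2, 1) fits (2, 3, 3); releases (1, 2, 1), pool now (3, 5, 4)
  task-4: need (2, 4, 0) fits (3, 5, 4); releases (0, 1, 0), pool now (3, 6, 4)
  task-1: need (2, 6, 2) fits (3, 6, 4); releases (0, 2, 0), pool now (3, 8, 4)
  task-3: need (3, 1, 1) fits (3, 8, 4); releases (2, 0, 1), pool now (5, 8, 5)
  task-2: need (0, 7, 0) fits (5, 8, 5); releases (2, 1, 1), pool now (7, 9, 6)
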